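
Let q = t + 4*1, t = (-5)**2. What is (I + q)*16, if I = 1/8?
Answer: 466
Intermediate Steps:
I = 1/8 ≈ 0.12500
t = 25
q = 29 (q = 25 + 4*1 = 25 + 4 = 29)
(I + q)*16 = (1/8 + 29)*16 = (233/8)*16 = 466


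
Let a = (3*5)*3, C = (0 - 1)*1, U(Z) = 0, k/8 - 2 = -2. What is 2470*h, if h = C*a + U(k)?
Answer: -111150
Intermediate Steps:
k = 0 (k = 16 + 8*(-2) = 16 - 16 = 0)
C = -1 (C = -1*1 = -1)
a = 45 (a = 15*3 = 45)
h = -45 (h = -1*45 + 0 = -45 + 0 = -45)
2470*h = 2470*(-45) = -111150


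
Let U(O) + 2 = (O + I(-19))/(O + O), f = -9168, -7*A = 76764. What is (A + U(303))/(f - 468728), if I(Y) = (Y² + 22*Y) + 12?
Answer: 7754277/337872472 ≈ 0.022950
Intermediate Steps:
A = -76764/7 (A = -⅐*76764 = -76764/7 ≈ -10966.)
I(Y) = 12 + Y² + 22*Y
U(O) = -2 + (-45 + O)/(2*O) (U(O) = -2 + (O + (12 + (-19)² + 22*(-19)))/(O + O) = -2 + (O + (12 + 361 - 418))/((2*O)) = -2 + (O - 45)*(1/(2*O)) = -2 + (-45 + O)*(1/(2*O)) = -2 + (-45 + O)/(2*O))
(A + U(303))/(f - 468728) = (-76764/7 + (3/2)*(-15 - 1*303)/303)/(-9168 - 468728) = (-76764/7 + (3/2)*(1/303)*(-15 - 303))/(-477896) = (-76764/7 + (3/2)*(1/303)*(-318))*(-1/477896) = (-76764/7 - 159/101)*(-1/477896) = -7754277/707*(-1/477896) = 7754277/337872472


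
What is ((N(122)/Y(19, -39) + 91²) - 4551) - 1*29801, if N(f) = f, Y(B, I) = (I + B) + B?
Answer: -26193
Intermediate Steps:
Y(B, I) = I + 2*B (Y(B, I) = (B + I) + B = I + 2*B)
((N(122)/Y(19, -39) + 91²) - 4551) - 1*29801 = ((122/(-39 + 2*19) + 91²) - 4551) - 1*29801 = ((122/(-39 + 38) + 8281) - 4551) - 29801 = ((122/(-1) + 8281) - 4551) - 29801 = ((122*(-1) + 8281) - 4551) - 29801 = ((-122 + 8281) - 4551) - 29801 = (8159 - 4551) - 29801 = 3608 - 29801 = -26193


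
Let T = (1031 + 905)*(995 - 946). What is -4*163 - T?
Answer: -95516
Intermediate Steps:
T = 94864 (T = 1936*49 = 94864)
-4*163 - T = -4*163 - 1*94864 = -652 - 94864 = -95516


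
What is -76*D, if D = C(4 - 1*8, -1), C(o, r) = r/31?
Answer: 76/31 ≈ 2.4516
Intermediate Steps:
C(o, r) = r/31 (C(o, r) = r*(1/31) = r/31)
D = -1/31 (D = (1/31)*(-1) = -1/31 ≈ -0.032258)
-76*D = -76*(-1/31) = 76/31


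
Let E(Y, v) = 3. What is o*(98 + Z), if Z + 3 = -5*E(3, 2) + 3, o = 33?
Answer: 2739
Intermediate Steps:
Z = -15 (Z = -3 + (-5*3 + 3) = -3 + (-15 + 3) = -3 - 12 = -15)
o*(98 + Z) = 33*(98 - 15) = 33*83 = 2739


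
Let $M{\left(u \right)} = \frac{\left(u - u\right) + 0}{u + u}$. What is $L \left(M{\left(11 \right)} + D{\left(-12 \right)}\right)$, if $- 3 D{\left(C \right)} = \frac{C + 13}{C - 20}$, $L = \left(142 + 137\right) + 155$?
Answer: $\frac{217}{48} \approx 4.5208$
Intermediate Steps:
$L = 434$ ($L = 279 + 155 = 434$)
$D{\left(C \right)} = - \frac{13 + C}{3 \left(-20 + C\right)}$ ($D{\left(C \right)} = - \frac{\left(C + 13\right) \frac{1}{C - 20}}{3} = - \frac{\left(13 + C\right) \frac{1}{-20 + C}}{3} = - \frac{\frac{1}{-20 + C} \left(13 + C\right)}{3} = - \frac{13 + C}{3 \left(-20 + C\right)}$)
$M{\left(u \right)} = 0$ ($M{\left(u \right)} = \frac{0 + 0}{2 u} = 0 \frac{1}{2 u} = 0$)
$L \left(M{\left(11 \right)} + D{\left(-12 \right)}\right) = 434 \left(0 + \frac{-13 - -12}{3 \left(-20 - 12\right)}\right) = 434 \left(0 + \frac{-13 + 12}{3 \left(-32\right)}\right) = 434 \left(0 + \frac{1}{3} \left(- \frac{1}{32}\right) \left(-1\right)\right) = 434 \left(0 + \frac{1}{96}\right) = 434 \cdot \frac{1}{96} = \frac{217}{48}$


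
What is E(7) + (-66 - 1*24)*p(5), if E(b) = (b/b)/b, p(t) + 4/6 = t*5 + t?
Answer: -18479/7 ≈ -2639.9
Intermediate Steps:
p(t) = -2/3 + 6*t (p(t) = -2/3 + (t*5 + t) = -2/3 + (5*t + t) = -2/3 + 6*t)
E(b) = 1/b
E(7) + (-66 - 1*24)*p(5) = 1/7 + (-66 - 1*24)*(-2/3 + 6*5) = 1/7 + (-66 - 24)*(-2/3 + 30) = 1/7 - 90*88/3 = 1/7 - 2640 = -18479/7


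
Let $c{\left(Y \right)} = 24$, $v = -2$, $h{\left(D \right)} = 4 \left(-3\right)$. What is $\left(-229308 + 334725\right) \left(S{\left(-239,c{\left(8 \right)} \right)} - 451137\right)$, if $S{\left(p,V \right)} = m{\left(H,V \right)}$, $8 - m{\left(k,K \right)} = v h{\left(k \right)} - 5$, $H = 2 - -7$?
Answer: $-47558668716$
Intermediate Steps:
$h{\left(D \right)} = -12$
$H = 9$ ($H = 2 + 7 = 9$)
$m{\left(k,K \right)} = -11$ ($m{\left(k,K \right)} = 8 - \left(\left(-2\right) \left(-12\right) - 5\right) = 8 - \left(24 - 5\right) = 8 - 19 = -11$)
$S{\left(p,V \right)} = -11$
$\left(-229308 + 334725\right) \left(S{\left(-239,c{\left(8 \right)} \right)} - 451137\right) = \left(-229308 + 334725\right) \left(-11 - 451137\right) = 105417 \left(-451148\right) = -47558668716$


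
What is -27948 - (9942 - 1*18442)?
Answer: -19448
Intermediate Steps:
-27948 - (9942 - 1*18442) = -27948 - (9942 - 18442) = -27948 - 1*(-8500) = -27948 + 8500 = -19448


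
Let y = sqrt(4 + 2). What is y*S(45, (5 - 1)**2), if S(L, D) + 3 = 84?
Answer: 81*sqrt(6) ≈ 198.41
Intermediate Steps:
S(L, D) = 81 (S(L, D) = -3 + 84 = 81)
y = sqrt(6) ≈ 2.4495
y*S(45, (5 - 1)**2) = sqrt(6)*81 = 81*sqrt(6)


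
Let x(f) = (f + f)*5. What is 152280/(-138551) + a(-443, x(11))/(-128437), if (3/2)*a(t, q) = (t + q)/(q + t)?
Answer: -58675436182/53385224361 ≈ -1.0991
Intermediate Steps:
x(f) = 10*f (x(f) = (2*f)*5 = 10*f)
a(t, q) = ⅔ (a(t, q) = 2*((t + q)/(q + t))/3 = 2*((q + t)/(q + t))/3 = (⅔)*1 = ⅔)
152280/(-138551) + a(-443, x(11))/(-128437) = 152280/(-138551) + (⅔)/(-128437) = 152280*(-1/138551) + (⅔)*(-1/128437) = -152280/138551 - 2/385311 = -58675436182/53385224361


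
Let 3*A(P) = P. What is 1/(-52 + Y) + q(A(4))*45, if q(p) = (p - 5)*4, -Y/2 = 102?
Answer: -168961/256 ≈ -660.00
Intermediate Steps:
Y = -204 (Y = -2*102 = -204)
A(P) = P/3
q(p) = -20 + 4*p (q(p) = (-5 + p)*4 = -20 + 4*p)
1/(-52 + Y) + q(A(4))*45 = 1/(-52 - 204) + (-20 + 4*((⅓)*4))*45 = 1/(-256) + (-20 + 4*(4/3))*45 = -1/256 + (-20 + 16/3)*45 = -1/256 - 44/3*45 = -1/256 - 660 = -168961/256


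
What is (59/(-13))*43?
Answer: -2537/13 ≈ -195.15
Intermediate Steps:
(59/(-13))*43 = (59*(-1/13))*43 = -59/13*43 = -2537/13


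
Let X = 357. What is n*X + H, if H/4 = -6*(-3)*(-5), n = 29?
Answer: 9993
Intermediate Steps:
H = -360 (H = 4*(-6*(-3)*(-5)) = 4*(18*(-5)) = 4*(-90) = -360)
n*X + H = 29*357 - 360 = 10353 - 360 = 9993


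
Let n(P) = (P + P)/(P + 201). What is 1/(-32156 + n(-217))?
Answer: -8/257031 ≈ -3.1125e-5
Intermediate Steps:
n(P) = 2*P/(201 + P) (n(P) = (2*P)/(201 + P) = 2*P/(201 + P))
1/(-32156 + n(-217)) = 1/(-32156 + 2*(-217)/(201 - 217)) = 1/(-32156 + 2*(-217)/(-16)) = 1/(-32156 + 2*(-217)*(-1/16)) = 1/(-32156 + 217/8) = 1/(-257031/8) = -8/257031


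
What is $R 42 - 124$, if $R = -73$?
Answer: $-3190$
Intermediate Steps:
$R 42 - 124 = \left(-73\right) 42 - 124 = -3066 - 124 = -3190$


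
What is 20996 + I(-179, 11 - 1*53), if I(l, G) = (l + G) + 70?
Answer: 20845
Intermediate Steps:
I(l, G) = 70 + G + l (I(l, G) = (G + l) + 70 = 70 + G + l)
20996 + I(-179, 11 - 1*53) = 20996 + (70 + (11 - 1*53) - 179) = 20996 + (70 + (11 - 53) - 179) = 20996 + (70 - 42 - 179) = 20996 - 151 = 20845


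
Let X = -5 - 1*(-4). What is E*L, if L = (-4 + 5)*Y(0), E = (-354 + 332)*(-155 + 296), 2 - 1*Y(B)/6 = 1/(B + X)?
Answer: -55836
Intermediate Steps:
X = -1 (X = -5 + 4 = -1)
Y(B) = 12 - 6/(-1 + B) (Y(B) = 12 - 6/(B - 1) = 12 - 6/(-1 + B))
E = -3102 (E = -22*141 = -3102)
L = 18 (L = (-4 + 5)*(6*(-3 + 2*0)/(-1 + 0)) = 1*(6*(-3 + 0)/(-1)) = 1*(6*(-1)*(-3)) = 1*18 = 18)
E*L = -3102*18 = -55836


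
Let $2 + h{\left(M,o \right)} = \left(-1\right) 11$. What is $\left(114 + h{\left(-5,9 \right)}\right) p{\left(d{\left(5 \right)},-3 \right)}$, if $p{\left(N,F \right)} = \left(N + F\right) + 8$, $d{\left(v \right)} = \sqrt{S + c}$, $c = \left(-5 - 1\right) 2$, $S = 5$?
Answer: $505 + 101 i \sqrt{7} \approx 505.0 + 267.22 i$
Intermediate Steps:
$c = -12$ ($c = \left(-6\right) 2 = -12$)
$h{\left(M,o \right)} = -13$ ($h{\left(M,o \right)} = -2 - 11 = -13$)
$d{\left(v \right)} = i \sqrt{7}$ ($d{\left(v \right)} = \sqrt{5 - 12} = \sqrt{-7} = i \sqrt{7}$)
$p{\left(N,F \right)} = 8 + F + N$ ($p{\left(N,F \right)} = \left(F + N\right) + 8 = 8 + F + N$)
$\left(114 + h{\left(-5,9 \right)}\right) p{\left(d{\left(5 \right)},-3 \right)} = \left(114 - 13\right) \left(8 - 3 + i \sqrt{7}\right) = 101 \left(5 + i \sqrt{7}\right) = 505 + 101 i \sqrt{7}$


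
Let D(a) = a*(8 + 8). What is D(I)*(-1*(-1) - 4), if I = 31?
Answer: -1488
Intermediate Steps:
D(a) = 16*a (D(a) = a*16 = 16*a)
D(I)*(-1*(-1) - 4) = (16*31)*(-1*(-1) - 4) = 496*(1 - 4) = 496*(-3) = -1488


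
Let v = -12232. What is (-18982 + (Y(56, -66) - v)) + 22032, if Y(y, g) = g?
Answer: 15216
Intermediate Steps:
(-18982 + (Y(56, -66) - v)) + 22032 = (-18982 + (-66 - 1*(-12232))) + 22032 = (-18982 + (-66 + 12232)) + 22032 = (-18982 + 12166) + 22032 = -6816 + 22032 = 15216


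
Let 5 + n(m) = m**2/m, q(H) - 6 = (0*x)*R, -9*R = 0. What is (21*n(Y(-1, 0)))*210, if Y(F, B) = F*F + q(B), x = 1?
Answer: 8820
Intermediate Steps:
R = 0 (R = -1/9*0 = 0)
q(H) = 6 (q(H) = 6 + (0*1)*0 = 6 + 0*0 = 6 + 0 = 6)
Y(F, B) = 6 + F**2 (Y(F, B) = F*F + 6 = F**2 + 6 = 6 + F**2)
n(m) = -5 + m (n(m) = -5 + m**2/m = -5 + m)
(21*n(Y(-1, 0)))*210 = (21*(-5 + (6 + (-1)**2)))*210 = (21*(-5 + (6 + 1)))*210 = (21*(-5 + 7))*210 = (21*2)*210 = 42*210 = 8820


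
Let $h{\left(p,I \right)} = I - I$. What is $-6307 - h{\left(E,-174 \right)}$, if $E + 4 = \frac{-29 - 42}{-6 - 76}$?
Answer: $-6307$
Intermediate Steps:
$E = - \frac{257}{82}$ ($E = -4 + \frac{-29 - 42}{-6 - 76} = -4 - \frac{71}{-82} = -4 - - \frac{71}{82} = -4 + \frac{71}{82} = - \frac{257}{82} \approx -3.1341$)
$h{\left(p,I \right)} = 0$
$-6307 - h{\left(E,-174 \right)} = -6307 - 0 = -6307 + 0 = -6307$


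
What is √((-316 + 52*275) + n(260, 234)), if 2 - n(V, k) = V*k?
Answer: 3*I*√5206 ≈ 216.46*I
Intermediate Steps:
n(V, k) = 2 - V*k
√((-316 + 52*275) + n(260, 234)) = √((-316 + 52*275) + (2 - 1*260*234)) = √((-316 + 14300) + (2 - 60840)) = √(13984 - 60838) = √(-46854) = 3*I*√5206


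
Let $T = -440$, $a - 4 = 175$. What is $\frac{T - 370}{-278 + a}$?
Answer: $\frac{90}{11} \approx 8.1818$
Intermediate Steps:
$a = 179$ ($a = 4 + 175 = 179$)
$\frac{T - 370}{-278 + a} = \frac{-440 - 370}{-278 + 179} = - \frac{810}{-99} = \left(-810\right) \left(- \frac{1}{99}\right) = \frac{90}{11}$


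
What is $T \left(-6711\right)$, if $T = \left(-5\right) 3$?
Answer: $100665$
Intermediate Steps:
$T = -15$
$T \left(-6711\right) = \left(-15\right) \left(-6711\right) = 100665$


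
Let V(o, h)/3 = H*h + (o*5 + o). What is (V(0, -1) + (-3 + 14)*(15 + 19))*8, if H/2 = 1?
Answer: 2944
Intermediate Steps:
H = 2 (H = 2*1 = 2)
V(o, h) = 6*h + 18*o (V(o, h) = 3*(2*h + (o*5 + o)) = 3*(2*h + (5*o + o)) = 3*(2*h + 6*o) = 6*h + 18*o)
(V(0, -1) + (-3 + 14)*(15 + 19))*8 = ((6*(-1) + 18*0) + (-3 + 14)*(15 + 19))*8 = ((-6 + 0) + 11*34)*8 = (-6 + 374)*8 = 368*8 = 2944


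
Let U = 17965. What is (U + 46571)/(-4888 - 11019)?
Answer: -64536/15907 ≈ -4.0571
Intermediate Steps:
(U + 46571)/(-4888 - 11019) = (17965 + 46571)/(-4888 - 11019) = 64536/(-15907) = 64536*(-1/15907) = -64536/15907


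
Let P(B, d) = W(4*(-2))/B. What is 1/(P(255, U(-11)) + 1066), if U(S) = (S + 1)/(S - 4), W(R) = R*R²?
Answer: 255/271318 ≈ 0.00093986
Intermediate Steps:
W(R) = R³
U(S) = (1 + S)/(-4 + S)
P(B, d) = -512/B (P(B, d) = (4*(-2))³/B = (-8)³/B = -512/B)
1/(P(255, U(-11)) + 1066) = 1/(-512/255 + 1066) = 1/(271318/255) = 255/271318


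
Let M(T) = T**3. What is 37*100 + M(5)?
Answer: 3825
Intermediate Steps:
37*100 + M(5) = 37*100 + 5**3 = 3700 + 125 = 3825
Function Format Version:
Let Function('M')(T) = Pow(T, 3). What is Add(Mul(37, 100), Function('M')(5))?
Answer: 3825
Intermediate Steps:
Add(Mul(37, 100), Function('M')(5)) = Add(Mul(37, 100), Pow(5, 3)) = Add(3700, 125) = 3825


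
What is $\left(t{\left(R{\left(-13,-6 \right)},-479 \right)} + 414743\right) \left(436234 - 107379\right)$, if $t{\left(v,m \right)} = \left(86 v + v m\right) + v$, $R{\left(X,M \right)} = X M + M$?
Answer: $127108705745$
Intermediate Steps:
$R{\left(X,M \right)} = M + M X$ ($R{\left(X,M \right)} = M X + M = M + M X$)
$t{\left(v,m \right)} = 87 v + m v$ ($t{\left(v,m \right)} = \left(86 v + m v\right) + v = 87 v + m v$)
$\left(t{\left(R{\left(-13,-6 \right)},-479 \right)} + 414743\right) \left(436234 - 107379\right) = \left(- 6 \left(1 - 13\right) \left(87 - 479\right) + 414743\right) \left(436234 - 107379\right) = \left(\left(-6\right) \left(-12\right) \left(-392\right) + 414743\right) 328855 = \left(72 \left(-392\right) + 414743\right) 328855 = \left(-28224 + 414743\right) 328855 = 386519 \cdot 328855 = 127108705745$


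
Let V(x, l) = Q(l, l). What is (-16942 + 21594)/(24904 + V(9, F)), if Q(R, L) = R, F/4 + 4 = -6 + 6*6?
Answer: 1163/6252 ≈ 0.18602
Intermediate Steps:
F = 104 (F = -16 + 4*(-6 + 6*6) = -16 + 4*(-6 + 36) = -16 + 4*30 = -16 + 120 = 104)
V(x, l) = l
(-16942 + 21594)/(24904 + V(9, F)) = (-16942 + 21594)/(24904 + 104) = 4652/25008 = 4652*(1/25008) = 1163/6252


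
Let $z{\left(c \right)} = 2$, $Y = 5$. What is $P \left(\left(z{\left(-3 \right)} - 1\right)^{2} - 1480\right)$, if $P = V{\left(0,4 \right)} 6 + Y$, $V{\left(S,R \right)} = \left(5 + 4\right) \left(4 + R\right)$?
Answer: $-646323$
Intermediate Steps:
$V{\left(S,R \right)} = 36 + 9 R$ ($V{\left(S,R \right)} = 9 \left(4 + R\right) = 36 + 9 R$)
$P = 437$ ($P = \left(36 + 9 \cdot 4\right) 6 + 5 = \left(36 + 36\right) 6 + 5 = 72 \cdot 6 + 5 = 432 + 5 = 437$)
$P \left(\left(z{\left(-3 \right)} - 1\right)^{2} - 1480\right) = 437 \left(\left(2 - 1\right)^{2} - 1480\right) = 437 \left(1^{2} - 1480\right) = 437 \left(1 - 1480\right) = 437 \left(-1479\right) = -646323$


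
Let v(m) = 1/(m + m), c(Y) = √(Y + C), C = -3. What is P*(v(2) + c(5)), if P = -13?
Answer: -13/4 - 13*√2 ≈ -21.635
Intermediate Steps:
c(Y) = √(-3 + Y) (c(Y) = √(Y - 3) = √(-3 + Y))
v(m) = 1/(2*m)
P*(v(2) + c(5)) = -13*((½)/2 + √(-3 + 5)) = -13*((½)*(½) + √2) = -13*(¼ + √2) = -13/4 - 13*√2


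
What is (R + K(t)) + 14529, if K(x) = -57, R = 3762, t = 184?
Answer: 18234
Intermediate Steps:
(R + K(t)) + 14529 = (3762 - 57) + 14529 = 3705 + 14529 = 18234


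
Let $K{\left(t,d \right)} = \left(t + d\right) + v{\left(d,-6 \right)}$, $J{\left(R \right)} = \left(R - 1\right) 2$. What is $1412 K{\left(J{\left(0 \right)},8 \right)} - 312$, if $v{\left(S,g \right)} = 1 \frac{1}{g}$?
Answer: $\frac{23774}{3} \approx 7924.7$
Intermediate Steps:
$v{\left(S,g \right)} = \frac{1}{g}$
$J{\left(R \right)} = -2 + 2 R$ ($J{\left(R \right)} = \left(-1 + R\right) 2 = -2 + 2 R$)
$K{\left(t,d \right)} = - \frac{1}{6} + d + t$ ($K{\left(t,d \right)} = \left(t + d\right) + \frac{1}{-6} = \left(d + t\right) - \frac{1}{6} = - \frac{1}{6} + d + t$)
$1412 K{\left(J{\left(0 \right)},8 \right)} - 312 = 1412 \left(- \frac{1}{6} + 8 + \left(-2 + 2 \cdot 0\right)\right) - 312 = 1412 \left(- \frac{1}{6} + 8 + \left(-2 + 0\right)\right) - 312 = 1412 \left(- \frac{1}{6} + 8 - 2\right) - 312 = 1412 \cdot \frac{35}{6} - 312 = \frac{24710}{3} - 312 = \frac{23774}{3}$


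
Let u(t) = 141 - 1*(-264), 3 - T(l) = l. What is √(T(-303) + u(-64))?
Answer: 3*√79 ≈ 26.665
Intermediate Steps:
T(l) = 3 - l
u(t) = 405 (u(t) = 141 + 264 = 405)
√(T(-303) + u(-64)) = √((3 - 1*(-303)) + 405) = √((3 + 303) + 405) = √(306 + 405) = √711 = 3*√79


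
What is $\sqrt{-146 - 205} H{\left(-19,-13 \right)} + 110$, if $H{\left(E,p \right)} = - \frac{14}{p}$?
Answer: $110 + \frac{42 i \sqrt{39}}{13} \approx 110.0 + 20.176 i$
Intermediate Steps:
$\sqrt{-146 - 205} H{\left(-19,-13 \right)} + 110 = \sqrt{-146 - 205} \left(- \frac{14}{-13}\right) + 110 = \sqrt{-351} \left(\left(-14\right) \left(- \frac{1}{13}\right)\right) + 110 = 3 i \sqrt{39} \cdot \frac{14}{13} + 110 = \frac{42 i \sqrt{39}}{13} + 110 = 110 + \frac{42 i \sqrt{39}}{13}$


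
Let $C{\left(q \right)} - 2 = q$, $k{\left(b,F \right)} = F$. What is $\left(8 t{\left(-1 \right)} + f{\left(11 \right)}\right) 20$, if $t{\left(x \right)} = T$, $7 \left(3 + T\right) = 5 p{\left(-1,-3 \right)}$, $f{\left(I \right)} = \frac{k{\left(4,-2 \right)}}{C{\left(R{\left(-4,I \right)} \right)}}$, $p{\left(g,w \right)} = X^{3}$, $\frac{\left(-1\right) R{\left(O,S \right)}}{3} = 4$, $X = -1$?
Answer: $- \frac{4132}{7} \approx -590.29$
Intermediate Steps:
$R{\left(O,S \right)} = -12$ ($R{\left(O,S \right)} = \left(-3\right) 4 = -12$)
$C{\left(q \right)} = 2 + q$
$p{\left(g,w \right)} = -1$ ($p{\left(g,w \right)} = \left(-1\right)^{3} = -1$)
$f{\left(I \right)} = \frac{1}{5}$ ($f{\left(I \right)} = - \frac{2}{2 - 12} = - \frac{2}{-10} = \left(-2\right) \left(- \frac{1}{10}\right) = \frac{1}{5}$)
$T = - \frac{26}{7}$ ($T = -3 + \frac{5 \left(-1\right)}{7} = -3 + \frac{1}{7} \left(-5\right) = -3 - \frac{5}{7} = - \frac{26}{7} \approx -3.7143$)
$t{\left(x \right)} = - \frac{26}{7}$
$\left(8 t{\left(-1 \right)} + f{\left(11 \right)}\right) 20 = \left(8 \left(- \frac{26}{7}\right) + \frac{1}{5}\right) 20 = \left(- \frac{208}{7} + \frac{1}{5}\right) 20 = \left(- \frac{1033}{35}\right) 20 = - \frac{4132}{7}$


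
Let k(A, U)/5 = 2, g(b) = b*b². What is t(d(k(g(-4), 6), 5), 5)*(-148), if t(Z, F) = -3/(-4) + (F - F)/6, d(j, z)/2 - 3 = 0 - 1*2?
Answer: -111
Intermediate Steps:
g(b) = b³
k(A, U) = 10 (k(A, U) = 5*2 = 10)
d(j, z) = 2 (d(j, z) = 6 + 2*(0 - 1*2) = 6 + 2*(0 - 2) = 6 + 2*(-2) = 6 - 4 = 2)
t(Z, F) = ¾ (t(Z, F) = -3*(-¼) + 0*(⅙) = ¾ + 0 = ¾)
t(d(k(g(-4), 6), 5), 5)*(-148) = (¾)*(-148) = -111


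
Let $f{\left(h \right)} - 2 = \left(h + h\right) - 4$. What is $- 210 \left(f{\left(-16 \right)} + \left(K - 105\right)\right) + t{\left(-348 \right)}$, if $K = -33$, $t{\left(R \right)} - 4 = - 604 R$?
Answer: $246316$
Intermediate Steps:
$t{\left(R \right)} = 4 - 604 R$
$f{\left(h \right)} = -2 + 2 h$ ($f{\left(h \right)} = 2 + \left(\left(h + h\right) - 4\right) = 2 + \left(2 h - 4\right) = 2 + \left(-4 + 2 h\right) = -2 + 2 h$)
$- 210 \left(f{\left(-16 \right)} + \left(K - 105\right)\right) + t{\left(-348 \right)} = - 210 \left(\left(-2 + 2 \left(-16\right)\right) - 138\right) + \left(4 - -210192\right) = - 210 \left(\left(-2 - 32\right) - 138\right) + \left(4 + 210192\right) = - 210 \left(-34 - 138\right) + 210196 = \left(-210\right) \left(-172\right) + 210196 = 36120 + 210196 = 246316$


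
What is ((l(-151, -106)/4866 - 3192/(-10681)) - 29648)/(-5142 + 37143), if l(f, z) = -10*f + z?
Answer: -256814515502/277201974291 ≈ -0.92645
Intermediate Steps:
l(f, z) = z - 10*f
((l(-151, -106)/4866 - 3192/(-10681)) - 29648)/(-5142 + 37143) = (((-106 - 10*(-151))/4866 - 3192/(-10681)) - 29648)/(-5142 + 37143) = (((-106 + 1510)*(1/4866) - 3192*(-1/10681)) - 29648)/32001 = ((1404*(1/4866) + 3192/10681) - 29648)*(1/32001) = ((234/811 + 3192/10681) - 29648)*(1/32001) = (5088066/8662291 - 29648)*(1/32001) = -256814515502/8662291*1/32001 = -256814515502/277201974291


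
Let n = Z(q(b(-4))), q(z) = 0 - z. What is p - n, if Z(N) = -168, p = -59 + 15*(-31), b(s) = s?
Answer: -356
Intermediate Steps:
p = -524 (p = -59 - 465 = -524)
q(z) = -z
n = -168
p - n = -524 - 1*(-168) = -524 + 168 = -356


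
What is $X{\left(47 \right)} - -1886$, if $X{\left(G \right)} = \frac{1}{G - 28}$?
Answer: $\frac{35835}{19} \approx 1886.1$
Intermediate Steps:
$X{\left(G \right)} = \frac{1}{-28 + G}$
$X{\left(47 \right)} - -1886 = \frac{1}{-28 + 47} - -1886 = \frac{1}{19} + 1886 = \frac{35835}{19}$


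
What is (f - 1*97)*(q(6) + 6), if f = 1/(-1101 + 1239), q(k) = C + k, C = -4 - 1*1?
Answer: -93695/138 ≈ -678.95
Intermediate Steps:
C = -5 (C = -4 - 1 = -5)
q(k) = -5 + k
f = 1/138 ≈ 0.0072464
(f - 1*97)*(q(6) + 6) = (1/138 - 1*97)*((-5 + 6) + 6) = (1/138 - 97)*(1 + 6) = -13385/138*7 = -93695/138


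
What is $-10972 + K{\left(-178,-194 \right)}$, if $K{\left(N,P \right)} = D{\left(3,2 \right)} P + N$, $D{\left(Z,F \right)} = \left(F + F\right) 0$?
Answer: $-11150$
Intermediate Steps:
$D{\left(Z,F \right)} = 0$ ($D{\left(Z,F \right)} = 2 F 0 = 0$)
$K{\left(N,P \right)} = N$ ($K{\left(N,P \right)} = 0 P + N = 0 + N = N$)
$-10972 + K{\left(-178,-194 \right)} = -10972 - 178 = -11150$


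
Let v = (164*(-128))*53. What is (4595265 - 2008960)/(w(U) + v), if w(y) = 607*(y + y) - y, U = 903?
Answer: -2586305/17237 ≈ -150.04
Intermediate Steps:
v = -1112576 (v = -20992*53 = -1112576)
w(y) = 1213*y (w(y) = 607*(2*y) - y = 1214*y - y = 1213*y)
(4595265 - 2008960)/(w(U) + v) = (4595265 - 2008960)/(1213*903 - 1112576) = 2586305/(1095339 - 1112576) = 2586305/(-17237) = 2586305*(-1/17237) = -2586305/17237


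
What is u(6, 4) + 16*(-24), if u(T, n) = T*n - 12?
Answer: -372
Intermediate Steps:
u(T, n) = -12 + T*n
u(6, 4) + 16*(-24) = (-12 + 6*4) + 16*(-24) = (-12 + 24) - 384 = 12 - 384 = -372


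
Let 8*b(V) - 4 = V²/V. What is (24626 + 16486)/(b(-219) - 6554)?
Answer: -109632/17549 ≈ -6.2472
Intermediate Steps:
b(V) = ½ + V/8 (b(V) = ½ + (V²/V)/8 = ½ + V/8)
(24626 + 16486)/(b(-219) - 6554) = (24626 + 16486)/((½ + (⅛)*(-219)) - 6554) = 41112/((½ - 219/8) - 6554) = 41112/(-215/8 - 6554) = 41112/(-52647/8) = 41112*(-8/52647) = -109632/17549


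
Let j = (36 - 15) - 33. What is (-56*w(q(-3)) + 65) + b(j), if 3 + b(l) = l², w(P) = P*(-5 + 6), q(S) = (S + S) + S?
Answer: 710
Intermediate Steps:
j = -12 (j = 21 - 33 = -12)
q(S) = 3*S (q(S) = 2*S + S = 3*S)
w(P) = P (w(P) = P*1 = P)
b(l) = -3 + l²
(-56*w(q(-3)) + 65) + b(j) = (-168*(-3) + 65) + (-3 + (-12)²) = (-56*(-9) + 65) + (-3 + 144) = (504 + 65) + 141 = 569 + 141 = 710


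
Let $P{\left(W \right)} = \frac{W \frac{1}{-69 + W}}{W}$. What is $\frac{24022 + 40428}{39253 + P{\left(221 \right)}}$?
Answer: $\frac{9796400}{5966457} \approx 1.6419$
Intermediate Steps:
$P{\left(W \right)} = \frac{1}{-69 + W}$
$\frac{24022 + 40428}{39253 + P{\left(221 \right)}} = \frac{24022 + 40428}{39253 + \frac{1}{-69 + 221}} = \frac{64450}{39253 + \frac{1}{152}} = \frac{64450}{\frac{5966457}{152}} = 64450 \cdot \frac{152}{5966457} = \frac{9796400}{5966457}$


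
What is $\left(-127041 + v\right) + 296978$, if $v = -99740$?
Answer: $70197$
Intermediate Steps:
$\left(-127041 + v\right) + 296978 = \left(-127041 - 99740\right) + 296978 = -226781 + 296978 = 70197$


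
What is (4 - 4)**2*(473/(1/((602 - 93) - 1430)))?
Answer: 0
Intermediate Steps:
(4 - 4)**2*(473/(1/((602 - 93) - 1430))) = 0**2*(473/(1/(509 - 1430))) = 0*(473/(1/(-921))) = 0*(473/(-1/921)) = 0*(473*(-921)) = 0*(-435633) = 0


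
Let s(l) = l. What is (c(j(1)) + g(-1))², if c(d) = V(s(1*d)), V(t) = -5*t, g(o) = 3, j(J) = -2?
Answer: 169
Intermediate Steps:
c(d) = -5*d
(c(j(1)) + g(-1))² = (-5*(-2) + 3)² = (10 + 3)² = 13² = 169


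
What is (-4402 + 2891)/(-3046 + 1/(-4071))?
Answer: 6151281/12400267 ≈ 0.49606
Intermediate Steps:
(-4402 + 2891)/(-3046 + 1/(-4071)) = -1511/(-3046 - 1/4071) = -1511/(-12400267/4071) = -1511*(-4071/12400267) = 6151281/12400267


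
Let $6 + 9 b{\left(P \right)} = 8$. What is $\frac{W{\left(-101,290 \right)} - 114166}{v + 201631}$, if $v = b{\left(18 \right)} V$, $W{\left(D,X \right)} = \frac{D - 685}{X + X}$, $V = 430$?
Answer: $- \frac{297976797}{526506310} \approx -0.56595$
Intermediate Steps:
$b{\left(P \right)} = \frac{2}{9}$ ($b{\left(P \right)} = - \frac{2}{3} + \frac{1}{9} \cdot 8 = - \frac{2}{3} + \frac{8}{9} = \frac{2}{9}$)
$W{\left(D,X \right)} = \frac{-685 + D}{2 X}$
$v = \frac{860}{9}$ ($v = \frac{2}{9} \cdot 430 = \frac{860}{9} \approx 95.556$)
$\frac{W{\left(-101,290 \right)} - 114166}{v + 201631} = \frac{\frac{-685 - 101}{2 \cdot 290} - 114166}{\frac{860}{9} + 201631} = \frac{\frac{1}{2} \cdot \frac{1}{290} \left(-786\right) - 114166}{\frac{1815539}{9}} = \left(- \frac{393}{290} - 114166\right) \frac{9}{1815539} = \left(- \frac{33108533}{290}\right) \frac{9}{1815539} = - \frac{297976797}{526506310}$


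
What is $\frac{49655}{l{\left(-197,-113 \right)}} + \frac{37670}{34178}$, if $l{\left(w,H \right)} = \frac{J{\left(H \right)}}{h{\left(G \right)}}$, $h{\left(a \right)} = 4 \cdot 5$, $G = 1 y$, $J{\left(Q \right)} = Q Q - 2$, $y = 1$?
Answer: $\frac{17211552345}{218175263} \approx 78.889$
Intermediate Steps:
$J{\left(Q \right)} = -2 + Q^{2}$ ($J{\left(Q \right)} = Q^{2} - 2 = -2 + Q^{2}$)
$G = 1$ ($G = 1 \cdot 1 = 1$)
$h{\left(a \right)} = 20$
$l{\left(w,H \right)} = - \frac{1}{10} + \frac{H^{2}}{20}$ ($l{\left(w,H \right)} = \frac{-2 + H^{2}}{20} = \left(-2 + H^{2}\right) \frac{1}{20} = - \frac{1}{10} + \frac{H^{2}}{20}$)
$\frac{49655}{l{\left(-197,-113 \right)}} + \frac{37670}{34178} = \frac{49655}{- \frac{1}{10} + \frac{\left(-113\right)^{2}}{20}} + \frac{37670}{34178} = \frac{49655}{- \frac{1}{10} + \frac{1}{20} \cdot 12769} + 37670 \cdot \frac{1}{34178} = \frac{49655}{- \frac{1}{10} + \frac{12769}{20}} + \frac{18835}{17089} = \frac{49655}{\frac{12767}{20}} + \frac{18835}{17089} = 49655 \cdot \frac{20}{12767} + \frac{18835}{17089} = \frac{993100}{12767} + \frac{18835}{17089} = \frac{17211552345}{218175263}$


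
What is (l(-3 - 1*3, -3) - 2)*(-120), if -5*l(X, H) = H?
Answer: 168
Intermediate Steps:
l(X, H) = -H/5
(l(-3 - 1*3, -3) - 2)*(-120) = (-⅕*(-3) - 2)*(-120) = (⅗ - 2)*(-120) = -7/5*(-120) = 168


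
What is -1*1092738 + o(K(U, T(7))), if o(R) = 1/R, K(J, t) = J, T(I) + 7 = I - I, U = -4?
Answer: -4370953/4 ≈ -1.0927e+6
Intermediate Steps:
T(I) = -7 (T(I) = -7 + (I - I) = -7 + 0 = -7)
-1*1092738 + o(K(U, T(7))) = -1*1092738 + 1/(-4) = -1092738 - ¼ = -4370953/4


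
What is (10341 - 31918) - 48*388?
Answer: -40201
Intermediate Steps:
(10341 - 31918) - 48*388 = -21577 - 18624 = -40201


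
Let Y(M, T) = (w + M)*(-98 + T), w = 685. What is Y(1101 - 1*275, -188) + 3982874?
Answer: 3550728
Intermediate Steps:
Y(M, T) = (-98 + T)*(685 + M) (Y(M, T) = (685 + M)*(-98 + T) = (-98 + T)*(685 + M))
Y(1101 - 1*275, -188) + 3982874 = (-67130 - 98*(1101 - 1*275) + 685*(-188) + (1101 - 1*275)*(-188)) + 3982874 = (-67130 - 98*(1101 - 275) - 128780 + (1101 - 275)*(-188)) + 3982874 = (-67130 - 98*826 - 128780 + 826*(-188)) + 3982874 = (-67130 - 80948 - 128780 - 155288) + 3982874 = -432146 + 3982874 = 3550728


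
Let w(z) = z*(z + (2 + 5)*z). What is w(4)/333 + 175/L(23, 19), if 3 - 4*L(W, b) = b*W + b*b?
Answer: -8756/17649 ≈ -0.49612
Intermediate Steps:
L(W, b) = 3/4 - b**2/4 - W*b/4 (L(W, b) = 3/4 - (b*W + b*b)/4 = 3/4 - (W*b + b**2)/4 = 3/4 - (b**2 + W*b)/4 = 3/4 + (-b**2/4 - W*b/4) = 3/4 - b**2/4 - W*b/4)
w(z) = 8*z**2 (w(z) = z*(z + 7*z) = z*(8*z) = 8*z**2)
w(4)/333 + 175/L(23, 19) = (8*4**2)/333 + 175/(3/4 - 1/4*19**2 - 1/4*23*19) = (8*16)*(1/333) + 175/(3/4 - 1/4*361 - 437/4) = 128*(1/333) + 175/(3/4 - 361/4 - 437/4) = 128/333 + 175/(-795/4) = 128/333 + 175*(-4/795) = 128/333 - 140/159 = -8756/17649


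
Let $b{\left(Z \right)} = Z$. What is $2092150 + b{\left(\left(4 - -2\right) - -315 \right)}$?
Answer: $2092471$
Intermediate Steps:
$2092150 + b{\left(\left(4 - -2\right) - -315 \right)} = 2092150 + \left(\left(4 - -2\right) - -315\right) = 2092150 + \left(\left(4 + 2\right) + 315\right) = 2092150 + \left(6 + 315\right) = 2092150 + 321 = 2092471$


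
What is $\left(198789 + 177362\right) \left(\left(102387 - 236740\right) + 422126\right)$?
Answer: $108246101723$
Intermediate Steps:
$\left(198789 + 177362\right) \left(\left(102387 - 236740\right) + 422126\right) = 376151 \left(\left(102387 - 236740\right) + 422126\right) = 376151 \left(-134353 + 422126\right) = 376151 \cdot 287773 = 108246101723$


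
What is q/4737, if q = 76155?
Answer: 25385/1579 ≈ 16.077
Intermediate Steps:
q/4737 = 76155/4737 = 76155*(1/4737) = 25385/1579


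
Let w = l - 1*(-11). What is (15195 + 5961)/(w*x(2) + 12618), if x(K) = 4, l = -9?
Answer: 10578/6313 ≈ 1.6756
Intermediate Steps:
w = 2 (w = -9 - 1*(-11) = -9 + 11 = 2)
(15195 + 5961)/(w*x(2) + 12618) = (15195 + 5961)/(2*4 + 12618) = 21156/(8 + 12618) = 21156/12626 = 21156*(1/12626) = 10578/6313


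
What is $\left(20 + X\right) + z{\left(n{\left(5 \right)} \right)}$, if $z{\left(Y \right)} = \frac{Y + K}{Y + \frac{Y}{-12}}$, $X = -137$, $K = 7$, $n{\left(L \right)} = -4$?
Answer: $- \frac{1296}{11} \approx -117.82$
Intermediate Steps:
$z{\left(Y \right)} = \frac{12 \left(7 + Y\right)}{11 Y}$ ($z{\left(Y \right)} = \frac{Y + 7}{Y + \frac{Y}{-12}} = \frac{7 + Y}{Y + Y \left(- \frac{1}{12}\right)} = \frac{7 + Y}{Y - \frac{Y}{12}} = \frac{7 + Y}{\frac{11}{12} Y} = \left(7 + Y\right) \frac{12}{11 Y} = \frac{12 \left(7 + Y\right)}{11 Y}$)
$\left(20 + X\right) + z{\left(n{\left(5 \right)} \right)} = \left(20 - 137\right) + \frac{12 \left(7 - 4\right)}{11 \left(-4\right)} = -117 + \frac{12}{11} \left(- \frac{1}{4}\right) 3 = -117 - \frac{9}{11} = - \frac{1296}{11}$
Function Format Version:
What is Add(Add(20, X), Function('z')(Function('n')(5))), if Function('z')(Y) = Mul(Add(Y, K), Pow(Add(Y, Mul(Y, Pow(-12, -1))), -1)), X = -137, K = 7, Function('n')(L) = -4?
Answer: Rational(-1296, 11) ≈ -117.82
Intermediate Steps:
Function('z')(Y) = Mul(Rational(12, 11), Pow(Y, -1), Add(7, Y)) (Function('z')(Y) = Mul(Add(Y, 7), Pow(Add(Y, Mul(Y, Pow(-12, -1))), -1)) = Mul(Add(7, Y), Pow(Add(Y, Mul(Y, Rational(-1, 12))), -1)) = Mul(Add(7, Y), Pow(Add(Y, Mul(Rational(-1, 12), Y)), -1)) = Mul(Add(7, Y), Pow(Mul(Rational(11, 12), Y), -1)) = Mul(Add(7, Y), Mul(Rational(12, 11), Pow(Y, -1))) = Mul(Rational(12, 11), Pow(Y, -1), Add(7, Y)))
Add(Add(20, X), Function('z')(Function('n')(5))) = Add(Add(20, -137), Mul(Rational(12, 11), Pow(-4, -1), Add(7, -4))) = Add(-117, Mul(Rational(12, 11), Rational(-1, 4), 3)) = Add(-117, Rational(-9, 11)) = Rational(-1296, 11)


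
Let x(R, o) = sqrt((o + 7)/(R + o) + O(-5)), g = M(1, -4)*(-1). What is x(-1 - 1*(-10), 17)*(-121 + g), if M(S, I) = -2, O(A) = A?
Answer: -119*I*sqrt(689)/13 ≈ -240.28*I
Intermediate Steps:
g = 2 (g = -2*(-1) = 2)
x(R, o) = sqrt(-5 + (7 + o)/(R + o)) (x(R, o) = sqrt((o + 7)/(R + o) - 5) = sqrt((7 + o)/(R + o) - 5) = sqrt(-5 + (7 + o)/(R + o)))
x(-1 - 1*(-10), 17)*(-121 + g) = sqrt((7 - 5*(-1 - 1*(-10)) - 4*17)/((-1 - 1*(-10)) + 17))*(-121 + 2) = sqrt((7 - 5*(-1 + 10) - 68)/((-1 + 10) + 17))*(-119) = sqrt((7 - 5*9 - 68)/(9 + 17))*(-119) = sqrt((7 - 45 - 68)/26)*(-119) = sqrt((1/26)*(-106))*(-119) = sqrt(-53/13)*(-119) = (I*sqrt(689)/13)*(-119) = -119*I*sqrt(689)/13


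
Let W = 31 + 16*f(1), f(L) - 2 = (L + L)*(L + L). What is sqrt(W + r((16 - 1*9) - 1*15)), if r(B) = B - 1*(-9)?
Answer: 8*sqrt(2) ≈ 11.314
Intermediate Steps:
f(L) = 2 + 4*L**2 (f(L) = 2 + (L + L)*(L + L) = 2 + (2*L)*(2*L) = 2 + 4*L**2)
r(B) = 9 + B (r(B) = B + 9 = 9 + B)
W = 127 (W = 31 + 16*(2 + 4*1**2) = 31 + 16*(2 + 4*1) = 31 + 16*(2 + 4) = 31 + 16*6 = 31 + 96 = 127)
sqrt(W + r((16 - 1*9) - 1*15)) = sqrt(127 + (9 + ((16 - 1*9) - 1*15))) = sqrt(127 + (9 + ((16 - 9) - 15))) = sqrt(127 + (9 + (7 - 15))) = sqrt(127 + (9 - 8)) = sqrt(127 + 1) = sqrt(128) = 8*sqrt(2)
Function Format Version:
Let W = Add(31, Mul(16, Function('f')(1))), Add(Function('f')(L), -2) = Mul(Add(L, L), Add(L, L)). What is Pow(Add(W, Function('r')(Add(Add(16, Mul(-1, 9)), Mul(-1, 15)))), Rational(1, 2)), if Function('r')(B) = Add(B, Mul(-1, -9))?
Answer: Mul(8, Pow(2, Rational(1, 2))) ≈ 11.314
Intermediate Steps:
Function('f')(L) = Add(2, Mul(4, Pow(L, 2))) (Function('f')(L) = Add(2, Mul(Add(L, L), Add(L, L))) = Add(2, Mul(Mul(2, L), Mul(2, L))) = Add(2, Mul(4, Pow(L, 2))))
Function('r')(B) = Add(9, B) (Function('r')(B) = Add(B, 9) = Add(9, B))
W = 127 (W = Add(31, Mul(16, Add(2, Mul(4, Pow(1, 2))))) = Add(31, Mul(16, Add(2, Mul(4, 1)))) = Add(31, Mul(16, Add(2, 4))) = Add(31, Mul(16, 6)) = Add(31, 96) = 127)
Pow(Add(W, Function('r')(Add(Add(16, Mul(-1, 9)), Mul(-1, 15)))), Rational(1, 2)) = Pow(Add(127, Add(9, Add(Add(16, Mul(-1, 9)), Mul(-1, 15)))), Rational(1, 2)) = Pow(Add(127, Add(9, Add(Add(16, -9), -15))), Rational(1, 2)) = Pow(Add(127, Add(9, Add(7, -15))), Rational(1, 2)) = Pow(Add(127, Add(9, -8)), Rational(1, 2)) = Pow(Add(127, 1), Rational(1, 2)) = Pow(128, Rational(1, 2)) = Mul(8, Pow(2, Rational(1, 2)))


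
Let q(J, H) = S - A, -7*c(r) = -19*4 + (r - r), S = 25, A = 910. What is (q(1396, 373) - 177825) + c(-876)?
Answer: -1250894/7 ≈ -1.7870e+5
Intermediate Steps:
c(r) = 76/7 (c(r) = -(-19*4 + (r - r))/7 = -(-76 + 0)/7 = -⅐*(-76) = 76/7)
q(J, H) = -885 (q(J, H) = 25 - 1*910 = 25 - 910 = -885)
(q(1396, 373) - 177825) + c(-876) = (-885 - 177825) + 76/7 = -178710 + 76/7 = -1250894/7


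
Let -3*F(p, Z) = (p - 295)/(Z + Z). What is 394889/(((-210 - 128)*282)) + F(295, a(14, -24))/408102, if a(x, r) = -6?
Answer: -394889/95316 ≈ -4.1429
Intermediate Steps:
F(p, Z) = -(-295 + p)/(6*Z) (F(p, Z) = -(p - 295)/(3*(Z + Z)) = -(-295 + p)/(3*(2*Z)) = -(-295 + p)*1/(2*Z)/3 = -(-295 + p)/(6*Z))
394889/(((-210 - 128)*282)) + F(295, a(14, -24))/408102 = 394889/(((-210 - 128)*282)) + ((⅙)*(295 - 1*295)/(-6))/408102 = 394889/((-338*282)) + ((⅙)*(-⅙)*(295 - 295))*(1/408102) = 394889/(-95316) + ((⅙)*(-⅙)*0)*(1/408102) = 394889*(-1/95316) + 0*(1/408102) = -394889/95316 + 0 = -394889/95316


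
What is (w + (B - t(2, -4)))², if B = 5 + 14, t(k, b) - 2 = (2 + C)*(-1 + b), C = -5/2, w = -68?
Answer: 11449/4 ≈ 2862.3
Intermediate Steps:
C = -5/2 (C = -5*½ = -5/2 ≈ -2.5000)
t(k, b) = 5/2 - b/2 (t(k, b) = 2 + (2 - 5/2)*(-1 + b) = 2 - (-1 + b)/2 = 2 + (½ - b/2) = 5/2 - b/2)
B = 19
(w + (B - t(2, -4)))² = (-68 + (19 - (5/2 - ½*(-4))))² = (-68 + (19 - (5/2 + 2)))² = (-68 + (19 - 1*9/2))² = (-68 + (19 - 9/2))² = (-68 + 29/2)² = (-107/2)² = 11449/4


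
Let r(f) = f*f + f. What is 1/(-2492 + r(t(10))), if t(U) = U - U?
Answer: -1/2492 ≈ -0.00040128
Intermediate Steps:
t(U) = 0
r(f) = f + f**2 (r(f) = f**2 + f = f + f**2)
1/(-2492 + r(t(10))) = 1/(-2492 + 0*(1 + 0)) = 1/(-2492 + 0*1) = 1/(-2492 + 0) = 1/(-2492) = -1/2492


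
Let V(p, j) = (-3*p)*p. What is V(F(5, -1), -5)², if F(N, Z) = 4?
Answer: 2304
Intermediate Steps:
V(p, j) = -3*p²
V(F(5, -1), -5)² = (-3*4²)² = (-3*16)² = (-48)² = 2304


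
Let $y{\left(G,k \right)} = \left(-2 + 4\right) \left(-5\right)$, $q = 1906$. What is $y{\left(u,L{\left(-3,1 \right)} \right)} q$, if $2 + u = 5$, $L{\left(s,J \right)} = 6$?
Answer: $-19060$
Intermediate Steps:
$u = 3$ ($u = -2 + 5 = 3$)
$y{\left(G,k \right)} = -10$ ($y{\left(G,k \right)} = 2 \left(-5\right) = -10$)
$y{\left(u,L{\left(-3,1 \right)} \right)} q = \left(-10\right) 1906 = -19060$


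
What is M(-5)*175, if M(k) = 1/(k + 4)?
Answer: -175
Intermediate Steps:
M(k) = 1/(4 + k)
M(-5)*175 = 175/(4 - 5) = 175/(-1) = -1*175 = -175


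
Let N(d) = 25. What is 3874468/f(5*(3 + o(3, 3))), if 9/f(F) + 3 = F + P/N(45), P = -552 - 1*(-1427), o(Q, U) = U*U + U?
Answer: 414568076/9 ≈ 4.6063e+7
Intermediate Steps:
o(Q, U) = U + U² (o(Q, U) = U² + U = U + U²)
P = 875 (P = -552 + 1427 = 875)
f(F) = 9/(32 + F) (f(F) = 9/(-3 + (F + 875/25)) = 9/(-3 + (F + 875*(1/25))) = 9/(-3 + (F + 35)) = 9/(-3 + (35 + F)) = 9/(32 + F))
3874468/f(5*(3 + o(3, 3))) = 3874468/((9/(32 + 5*(3 + 3*(1 + 3))))) = 3874468/((9/(32 + 5*(3 + 3*4)))) = 3874468/((9/(32 + 5*(3 + 12)))) = 3874468/((9/(32 + 5*15))) = 3874468/((9/(32 + 75))) = 3874468/((9/107)) = 3874468/((9*(1/107))) = 3874468/(9/107) = 3874468*(107/9) = 414568076/9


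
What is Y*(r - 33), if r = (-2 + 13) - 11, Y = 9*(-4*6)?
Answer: 7128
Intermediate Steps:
Y = -216 (Y = 9*(-24) = -216)
r = 0 (r = 11 - 11 = 0)
Y*(r - 33) = -216*(0 - 33) = -216*(-33) = 7128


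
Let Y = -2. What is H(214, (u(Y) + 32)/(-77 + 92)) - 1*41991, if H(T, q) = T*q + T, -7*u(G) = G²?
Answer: -867901/21 ≈ -41329.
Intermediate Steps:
u(G) = -G²/7
H(T, q) = T + T*q
H(214, (u(Y) + 32)/(-77 + 92)) - 1*41991 = 214*(1 + (-⅐*(-2)² + 32)/(-77 + 92)) - 1*41991 = 214*(1 + (-⅐*4 + 32)/15) - 41991 = 214*(1 + (-4/7 + 32)*(1/15)) - 41991 = 214*(1 + (220/7)*(1/15)) - 41991 = 214*(1 + 44/21) - 41991 = 214*(65/21) - 41991 = 13910/21 - 41991 = -867901/21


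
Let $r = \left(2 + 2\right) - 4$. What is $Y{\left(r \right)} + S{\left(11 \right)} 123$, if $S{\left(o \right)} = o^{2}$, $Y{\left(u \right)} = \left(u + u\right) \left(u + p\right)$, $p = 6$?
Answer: $14883$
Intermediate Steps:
$r = 0$ ($r = 4 - 4 = 0$)
$Y{\left(u \right)} = 2 u \left(6 + u\right)$ ($Y{\left(u \right)} = \left(u + u\right) \left(u + 6\right) = 2 u \left(6 + u\right)$)
$Y{\left(r \right)} + S{\left(11 \right)} 123 = 2 \cdot 0 \left(6 + 0\right) + 11^{2} \cdot 123 = 2 \cdot 0 \cdot 6 + 121 \cdot 123 = 0 + 14883 = 14883$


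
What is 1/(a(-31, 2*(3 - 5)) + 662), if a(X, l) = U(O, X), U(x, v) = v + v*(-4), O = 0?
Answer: 1/755 ≈ 0.0013245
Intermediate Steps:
U(x, v) = -3*v (U(x, v) = v - 4*v = -3*v)
a(X, l) = -3*X
1/(a(-31, 2*(3 - 5)) + 662) = 1/(-3*(-31) + 662) = 1/(93 + 662) = 1/755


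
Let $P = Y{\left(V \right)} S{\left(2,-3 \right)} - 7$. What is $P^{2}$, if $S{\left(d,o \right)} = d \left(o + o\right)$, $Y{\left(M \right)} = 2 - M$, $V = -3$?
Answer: $4489$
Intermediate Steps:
$S{\left(d,o \right)} = 2 d o$ ($S{\left(d,o \right)} = d 2 o = 2 d o$)
$P = -67$ ($P = \left(2 - -3\right) 2 \cdot 2 \left(-3\right) - 7 = \left(2 + 3\right) \left(-12\right) - 7 = 5 \left(-12\right) - 7 = -60 - 7 = -67$)
$P^{2} = \left(-67\right)^{2} = 4489$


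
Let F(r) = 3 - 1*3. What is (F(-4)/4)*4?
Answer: 0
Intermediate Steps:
F(r) = 0 (F(r) = 3 - 3 = 0)
(F(-4)/4)*4 = (0/4)*4 = ((¼)*0)*4 = 0*4 = 0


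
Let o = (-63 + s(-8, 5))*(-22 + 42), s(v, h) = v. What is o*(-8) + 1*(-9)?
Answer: 11351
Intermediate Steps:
o = -1420 (o = (-63 - 8)*(-22 + 42) = -71*20 = -1420)
o*(-8) + 1*(-9) = -1420*(-8) + 1*(-9) = 11360 - 9 = 11351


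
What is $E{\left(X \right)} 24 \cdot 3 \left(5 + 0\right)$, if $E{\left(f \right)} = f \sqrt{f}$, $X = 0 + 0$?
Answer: $0$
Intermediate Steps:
$X = 0$
$E{\left(f \right)} = f^{\frac{3}{2}}$
$E{\left(X \right)} 24 \cdot 3 \left(5 + 0\right) = 0^{\frac{3}{2}} \cdot 24 \cdot 3 \left(5 + 0\right) = 0 \cdot 24 \cdot 3 \cdot 5 = 0 \cdot 15 = 0$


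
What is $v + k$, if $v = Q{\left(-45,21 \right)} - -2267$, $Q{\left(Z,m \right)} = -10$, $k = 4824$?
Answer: $7081$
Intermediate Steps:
$v = 2257$ ($v = -10 - -2267 = -10 + 2267 = 2257$)
$v + k = 2257 + 4824 = 7081$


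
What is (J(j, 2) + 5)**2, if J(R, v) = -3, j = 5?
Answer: 4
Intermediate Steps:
(J(j, 2) + 5)**2 = (-3 + 5)**2 = 2**2 = 4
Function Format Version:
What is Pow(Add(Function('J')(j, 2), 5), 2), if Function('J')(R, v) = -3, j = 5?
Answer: 4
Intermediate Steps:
Pow(Add(Function('J')(j, 2), 5), 2) = Pow(Add(-3, 5), 2) = Pow(2, 2) = 4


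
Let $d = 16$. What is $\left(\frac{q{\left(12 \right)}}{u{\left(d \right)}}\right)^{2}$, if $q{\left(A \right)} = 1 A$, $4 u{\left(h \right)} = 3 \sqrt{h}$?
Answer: $16$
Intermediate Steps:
$u{\left(h \right)} = \frac{3 \sqrt{h}}{4}$
$q{\left(A \right)} = A$
$\left(\frac{q{\left(12 \right)}}{u{\left(d \right)}}\right)^{2} = \left(\frac{12}{\frac{3}{4} \sqrt{16}}\right)^{2} = \left(\frac{12}{\frac{3}{4} \cdot 4}\right)^{2} = \left(\frac{12}{3}\right)^{2} = \left(12 \cdot \frac{1}{3}\right)^{2} = 4^{2} = 16$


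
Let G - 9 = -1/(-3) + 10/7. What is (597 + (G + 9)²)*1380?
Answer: 200330920/147 ≈ 1.3628e+6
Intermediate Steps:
G = 226/21 (G = 9 + (-1/(-3) + 10/7) = 9 + (-1*(-⅓) + 10*(⅐)) = 9 + (⅓ + 10/7) = 9 + 37/21 = 226/21 ≈ 10.762)
(597 + (G + 9)²)*1380 = (597 + (226/21 + 9)²)*1380 = (597 + (415/21)²)*1380 = (597 + 172225/441)*1380 = (435502/441)*1380 = 200330920/147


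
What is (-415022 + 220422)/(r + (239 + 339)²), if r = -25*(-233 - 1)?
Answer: -13900/24281 ≈ -0.57246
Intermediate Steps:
r = 5850 (r = -25*(-234) = 5850)
(-415022 + 220422)/(r + (239 + 339)²) = (-415022 + 220422)/(5850 + (239 + 339)²) = -194600/(5850 + 578²) = -194600/(5850 + 334084) = -194600/339934 = -194600*1/339934 = -13900/24281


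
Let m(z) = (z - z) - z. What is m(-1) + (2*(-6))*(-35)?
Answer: 421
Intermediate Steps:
m(z) = -z (m(z) = 0 - z = -z)
m(-1) + (2*(-6))*(-35) = -1*(-1) + (2*(-6))*(-35) = 1 - 12*(-35) = 1 + 420 = 421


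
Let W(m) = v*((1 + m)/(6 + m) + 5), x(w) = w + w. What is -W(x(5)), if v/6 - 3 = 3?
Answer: -819/4 ≈ -204.75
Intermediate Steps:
x(w) = 2*w
v = 36 (v = 18 + 6*3 = 18 + 18 = 36)
W(m) = 180 + 36*(1 + m)/(6 + m) (W(m) = 36*((1 + m)/(6 + m) + 5) = 36*(5 + (1 + m)/(6 + m)) = 180 + 36*(1 + m)/(6 + m))
-W(x(5)) = -36*(31 + 6*(2*5))/(6 + 2*5) = -36*(31 + 6*10)/(6 + 10) = -36*(31 + 60)/16 = -36*91/16 = -1*819/4 = -819/4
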